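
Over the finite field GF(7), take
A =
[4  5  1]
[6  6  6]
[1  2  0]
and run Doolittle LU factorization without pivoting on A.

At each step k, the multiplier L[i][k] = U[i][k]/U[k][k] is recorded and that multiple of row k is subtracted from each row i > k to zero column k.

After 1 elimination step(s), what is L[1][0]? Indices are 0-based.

[col 0] pivot 4
  R1 -= 5*R0 → (0, 2, 1)  (L[1][0] := 5)
  R2 -= 2*R0 → (0, 6, 5)  (L[2][0] := 2)

L[1][0] = 5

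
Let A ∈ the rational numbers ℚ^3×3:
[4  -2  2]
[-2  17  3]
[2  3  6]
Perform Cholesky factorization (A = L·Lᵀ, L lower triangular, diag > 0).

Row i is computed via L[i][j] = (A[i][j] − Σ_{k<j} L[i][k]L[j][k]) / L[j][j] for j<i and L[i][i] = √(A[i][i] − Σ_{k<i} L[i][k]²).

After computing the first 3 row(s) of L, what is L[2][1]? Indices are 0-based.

Step 1: L[0][0] = √(4) = 2.
  L[1][0] = (-2) / L[0][0] = -1.
Step 2: L[1][1] = √(16) = 4.
  L[2][0] = (2) / L[0][0] = 1.
  L[2][1] = (4) / L[1][1] = 1.
Step 3: L[2][2] = √(4) = 2.

L[2][1] = 1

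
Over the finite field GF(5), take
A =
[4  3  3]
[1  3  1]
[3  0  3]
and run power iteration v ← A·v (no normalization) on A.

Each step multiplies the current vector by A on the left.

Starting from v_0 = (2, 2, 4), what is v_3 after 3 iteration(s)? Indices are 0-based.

v_0 = (2, 2, 4).
v_1 = A·v_0 = (1, 2, 3).
v_2 = A·v_1 = (4, 0, 2).
v_3 = A·v_2 = (2, 1, 3).

v_3 = (2, 1, 3)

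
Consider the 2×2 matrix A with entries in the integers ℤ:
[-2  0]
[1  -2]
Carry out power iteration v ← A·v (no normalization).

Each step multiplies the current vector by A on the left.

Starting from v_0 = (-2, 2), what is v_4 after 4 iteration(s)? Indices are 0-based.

v_0 = (-2, 2).
v_1 = A·v_0 = (4, -6).
v_2 = A·v_1 = (-8, 16).
v_3 = A·v_2 = (16, -40).
v_4 = A·v_3 = (-32, 96).

v_4 = (-32, 96)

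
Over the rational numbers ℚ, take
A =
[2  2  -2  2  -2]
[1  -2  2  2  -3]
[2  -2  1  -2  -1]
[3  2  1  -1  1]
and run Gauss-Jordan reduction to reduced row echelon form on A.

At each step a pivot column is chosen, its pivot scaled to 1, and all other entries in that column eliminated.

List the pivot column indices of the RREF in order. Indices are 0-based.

pivot columns: 0, 1, 2, 3

pivot(0,0)=2: scale R0 → (1, 1, -1, 1, -1)
  clear (1,0): R1 −= (1)R0 → (0, -3, 3, 1, -2)
  clear (2,0): R2 −= (2)R0 → (0, -4, 3, -4, 1)
  clear (3,0): R3 −= (3)R0 → (0, -1, 4, -4, 4)
pivot(1,1)=-3: scale R1 → (0, 1, -1, -1/3, 2/3)
  clear (0,1): R0 −= (1)R1 → (1, 0, 0, 4/3, -5/3)
  clear (2,1): R2 −= (-4)R1 → (0, 0, -1, -16/3, 11/3)
  clear (3,1): R3 −= (-1)R1 → (0, 0, 3, -13/3, 14/3)
pivot(2,2)=-1: scale R2 → (0, 0, 1, 16/3, -11/3)
  clear (1,2): R1 −= (-1)R2 → (0, 1, 0, 5, -3)
  clear (3,2): R3 −= (3)R2 → (0, 0, 0, -61/3, 47/3)
pivot(3,3)=-61/3: scale R3 → (0, 0, 0, 1, -47/61)
  clear (0,3): R0 −= (4/3)R3 → (1, 0, 0, 0, -39/61)
  clear (1,3): R1 −= (5)R3 → (0, 1, 0, 0, 52/61)
  clear (2,3): R2 −= (16/3)R3 → (0, 0, 1, 0, 27/61)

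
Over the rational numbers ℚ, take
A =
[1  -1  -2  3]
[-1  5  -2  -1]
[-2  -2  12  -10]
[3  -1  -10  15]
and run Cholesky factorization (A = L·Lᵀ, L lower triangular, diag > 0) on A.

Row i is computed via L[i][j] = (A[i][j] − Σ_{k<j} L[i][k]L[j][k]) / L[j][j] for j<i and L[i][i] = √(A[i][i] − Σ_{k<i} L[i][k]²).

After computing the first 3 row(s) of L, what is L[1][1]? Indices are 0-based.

L[1][1] = 2

Step 1: L[0][0] = √(1) = 1.
  L[1][0] = (-1) / L[0][0] = -1.
Step 2: L[1][1] = √(4) = 2.
  L[2][0] = (-2) / L[0][0] = -2.
  L[2][1] = (-4) / L[1][1] = -2.
Step 3: L[2][2] = √(4) = 2.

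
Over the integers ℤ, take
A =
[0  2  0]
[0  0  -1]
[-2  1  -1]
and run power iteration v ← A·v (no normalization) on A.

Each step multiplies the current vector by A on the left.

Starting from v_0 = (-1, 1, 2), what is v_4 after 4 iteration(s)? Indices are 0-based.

v_4 = (14, -14, -3)

v_0 = (-1, 1, 2).
v_1 = A·v_0 = (2, -2, 1).
v_2 = A·v_1 = (-4, -1, -7).
v_3 = A·v_2 = (-2, 7, 14).
v_4 = A·v_3 = (14, -14, -3).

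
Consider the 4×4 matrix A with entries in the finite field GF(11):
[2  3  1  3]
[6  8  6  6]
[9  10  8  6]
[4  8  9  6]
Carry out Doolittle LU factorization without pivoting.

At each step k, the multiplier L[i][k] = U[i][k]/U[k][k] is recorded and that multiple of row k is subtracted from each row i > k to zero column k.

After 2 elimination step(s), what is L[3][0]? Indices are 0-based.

[col 0] pivot 2
  R1 -= 3*R0 → (0, 10, 3, 8)  (L[1][0] := 3)
  R2 -= 10*R0 → (0, 2, 9, 9)  (L[2][0] := 10)
  R3 -= 2*R0 → (0, 2, 7, 0)  (L[3][0] := 2)
[col 1] pivot 10
  R2 -= 9*R1 → (0, 0, 4, 3)  (L[2][1] := 9)
  R3 -= 9*R1 → (0, 0, 2, 5)  (L[3][1] := 9)

L[3][0] = 2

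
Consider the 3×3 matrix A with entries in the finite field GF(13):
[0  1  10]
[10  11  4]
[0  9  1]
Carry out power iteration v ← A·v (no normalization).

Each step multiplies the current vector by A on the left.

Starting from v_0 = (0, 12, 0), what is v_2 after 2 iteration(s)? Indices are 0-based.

v_2 = (3, 2, 9)

v_0 = (0, 12, 0).
v_1 = A·v_0 = (12, 2, 4).
v_2 = A·v_1 = (3, 2, 9).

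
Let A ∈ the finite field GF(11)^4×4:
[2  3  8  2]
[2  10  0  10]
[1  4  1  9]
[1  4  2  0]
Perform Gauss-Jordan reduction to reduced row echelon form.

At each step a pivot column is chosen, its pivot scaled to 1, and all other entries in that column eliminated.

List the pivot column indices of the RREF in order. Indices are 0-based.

step 1: normalize row 0 (÷2) = (1, 7, 4, 1)
  row 1: subtract 2×row0 = (0, 7, 3, 8)
  row 2: subtract 1×row0 = (0, 8, 8, 8)
  row 3: subtract 1×row0 = (0, 8, 9, 10)
step 2: normalize row 1 (÷7) = (0, 1, 2, 9)
  row 0: subtract 7×row1 = (1, 0, 1, 4)
  row 2: subtract 8×row1 = (0, 0, 3, 2)
  row 3: subtract 8×row1 = (0, 0, 4, 4)
step 3: normalize row 2 (÷3) = (0, 0, 1, 8)
  row 0: subtract 1×row2 = (1, 0, 0, 7)
  row 1: subtract 2×row2 = (0, 1, 0, 4)
  row 3: subtract 4×row2 = (0, 0, 0, 5)
step 4: normalize row 3 (÷5) = (0, 0, 0, 1)
  row 0: subtract 7×row3 = (1, 0, 0, 0)
  row 1: subtract 4×row3 = (0, 1, 0, 0)
  row 2: subtract 8×row3 = (0, 0, 1, 0)

pivot columns: 0, 1, 2, 3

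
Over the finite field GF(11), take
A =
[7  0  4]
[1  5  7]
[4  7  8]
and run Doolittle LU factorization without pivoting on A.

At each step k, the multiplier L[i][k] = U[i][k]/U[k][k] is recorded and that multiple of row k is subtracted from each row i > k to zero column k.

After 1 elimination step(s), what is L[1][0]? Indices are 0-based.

L[1][0] = 8

[col 0] pivot 7
  R1 -= 8*R0 → (0, 5, 8)  (L[1][0] := 8)
  R2 -= 10*R0 → (0, 7, 1)  (L[2][0] := 10)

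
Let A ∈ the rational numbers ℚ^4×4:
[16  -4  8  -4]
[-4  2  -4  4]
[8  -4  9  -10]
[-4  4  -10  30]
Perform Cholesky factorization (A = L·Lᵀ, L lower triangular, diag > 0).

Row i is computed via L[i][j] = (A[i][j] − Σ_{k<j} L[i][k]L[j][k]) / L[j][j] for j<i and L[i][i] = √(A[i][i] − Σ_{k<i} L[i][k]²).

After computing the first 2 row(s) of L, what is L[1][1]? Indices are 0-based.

L[1][1] = 1

Step 1: L[0][0] = √(16) = 4.
  L[1][0] = (-4) / L[0][0] = -1.
Step 2: L[1][1] = √(1) = 1.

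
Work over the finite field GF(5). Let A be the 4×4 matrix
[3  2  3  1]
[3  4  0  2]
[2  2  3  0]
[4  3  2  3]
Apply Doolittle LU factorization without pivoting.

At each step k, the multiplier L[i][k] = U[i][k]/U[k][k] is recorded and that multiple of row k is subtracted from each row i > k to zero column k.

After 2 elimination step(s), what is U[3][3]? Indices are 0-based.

U[3][3] = 4

Step 1: pivot at (0,0) is 3.
  row1 ← row1 − (1)·row0  ⇒  L[1][0]=1, U row1=(0, 2, 2, 1)
  row2 ← row2 − (4)·row0  ⇒  L[2][0]=4, U row2=(0, 4, 1, 1)
  row3 ← row3 − (3)·row0  ⇒  L[3][0]=3, U row3=(0, 2, 3, 0)
Step 2: pivot at (1,1) is 2.
  row2 ← row2 − (2)·row1  ⇒  L[2][1]=2, U row2=(0, 0, 2, 4)
  row3 ← row3 − (1)·row1  ⇒  L[3][1]=1, U row3=(0, 0, 1, 4)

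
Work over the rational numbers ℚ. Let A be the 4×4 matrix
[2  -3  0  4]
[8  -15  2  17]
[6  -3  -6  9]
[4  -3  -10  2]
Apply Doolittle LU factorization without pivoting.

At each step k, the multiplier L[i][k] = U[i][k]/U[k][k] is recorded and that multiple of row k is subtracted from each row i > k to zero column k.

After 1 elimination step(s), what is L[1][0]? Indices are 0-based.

[col 0] pivot 2
  R1 -= 4*R0 → (0, -3, 2, 1)  (L[1][0] := 4)
  R2 -= 3*R0 → (0, 6, -6, -3)  (L[2][0] := 3)
  R3 -= 2*R0 → (0, 3, -10, -6)  (L[3][0] := 2)

L[1][0] = 4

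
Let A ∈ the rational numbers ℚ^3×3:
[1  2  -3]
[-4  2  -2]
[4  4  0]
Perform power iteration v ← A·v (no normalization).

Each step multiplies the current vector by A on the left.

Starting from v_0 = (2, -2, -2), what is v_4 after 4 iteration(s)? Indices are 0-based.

v_0 = (2, -2, -2).
v_1 = A·v_0 = (4, -8, 0).
v_2 = A·v_1 = (-12, -32, -16).
v_3 = A·v_2 = (-28, 16, -176).
v_4 = A·v_3 = (532, 496, -48).

v_4 = (532, 496, -48)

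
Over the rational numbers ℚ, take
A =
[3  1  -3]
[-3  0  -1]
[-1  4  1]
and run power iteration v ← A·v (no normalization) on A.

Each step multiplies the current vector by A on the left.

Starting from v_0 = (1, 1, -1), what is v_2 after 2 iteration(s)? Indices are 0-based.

v_2 = (13, -23, -13)

v_0 = (1, 1, -1).
v_1 = A·v_0 = (7, -2, 2).
v_2 = A·v_1 = (13, -23, -13).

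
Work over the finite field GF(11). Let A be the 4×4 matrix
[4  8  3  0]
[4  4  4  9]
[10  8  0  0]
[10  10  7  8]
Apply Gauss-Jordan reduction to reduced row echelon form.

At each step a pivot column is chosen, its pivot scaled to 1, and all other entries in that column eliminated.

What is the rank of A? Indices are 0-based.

step 1: normalize row 0 (÷4) = (1, 2, 9, 0)
  row 1: subtract 4×row0 = (0, 7, 1, 9)
  row 2: subtract 10×row0 = (0, 10, 9, 0)
  row 3: subtract 10×row0 = (0, 1, 5, 8)
step 2: normalize row 1 (÷7) = (0, 1, 8, 6)
  row 0: subtract 2×row1 = (1, 0, 4, 10)
  row 2: subtract 10×row1 = (0, 0, 6, 6)
  row 3: subtract 1×row1 = (0, 0, 8, 2)
step 3: normalize row 2 (÷6) = (0, 0, 1, 1)
  row 0: subtract 4×row2 = (1, 0, 0, 6)
  row 1: subtract 8×row2 = (0, 1, 0, 9)
  row 3: subtract 8×row2 = (0, 0, 0, 5)
step 4: normalize row 3 (÷5) = (0, 0, 0, 1)
  row 0: subtract 6×row3 = (1, 0, 0, 0)
  row 1: subtract 9×row3 = (0, 1, 0, 0)
  row 2: subtract 1×row3 = (0, 0, 1, 0)

rank = 4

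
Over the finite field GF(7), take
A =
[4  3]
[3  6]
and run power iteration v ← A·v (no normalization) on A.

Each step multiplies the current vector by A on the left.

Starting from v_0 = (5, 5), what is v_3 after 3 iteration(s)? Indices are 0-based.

v_0 = (5, 5).
v_1 = A·v_0 = (0, 3).
v_2 = A·v_1 = (2, 4).
v_3 = A·v_2 = (6, 2).

v_3 = (6, 2)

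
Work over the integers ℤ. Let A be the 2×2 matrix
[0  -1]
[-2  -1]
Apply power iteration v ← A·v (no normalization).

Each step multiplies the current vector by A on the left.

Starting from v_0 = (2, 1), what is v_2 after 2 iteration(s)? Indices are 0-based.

v_2 = (5, 7)

v_0 = (2, 1).
v_1 = A·v_0 = (-1, -5).
v_2 = A·v_1 = (5, 7).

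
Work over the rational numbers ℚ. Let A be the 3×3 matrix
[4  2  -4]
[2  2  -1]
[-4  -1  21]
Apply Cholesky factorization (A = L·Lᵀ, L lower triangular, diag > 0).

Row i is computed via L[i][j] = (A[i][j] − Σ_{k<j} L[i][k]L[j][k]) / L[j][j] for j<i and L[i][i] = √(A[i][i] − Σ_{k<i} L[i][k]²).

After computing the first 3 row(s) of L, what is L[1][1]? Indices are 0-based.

L[1][1] = 1

Step 1: L[0][0] = √(4) = 2.
  L[1][0] = (2) / L[0][0] = 1.
Step 2: L[1][1] = √(1) = 1.
  L[2][0] = (-4) / L[0][0] = -2.
  L[2][1] = (1) / L[1][1] = 1.
Step 3: L[2][2] = √(16) = 4.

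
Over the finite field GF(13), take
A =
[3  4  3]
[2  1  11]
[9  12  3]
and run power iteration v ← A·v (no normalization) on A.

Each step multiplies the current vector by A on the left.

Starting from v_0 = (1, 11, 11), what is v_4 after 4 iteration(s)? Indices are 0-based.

v_4 = (7, 5, 11)

v_0 = (1, 11, 11).
v_1 = A·v_0 = (2, 4, 5).
v_2 = A·v_1 = (11, 11, 3).
v_3 = A·v_2 = (8, 1, 6).
v_4 = A·v_3 = (7, 5, 11).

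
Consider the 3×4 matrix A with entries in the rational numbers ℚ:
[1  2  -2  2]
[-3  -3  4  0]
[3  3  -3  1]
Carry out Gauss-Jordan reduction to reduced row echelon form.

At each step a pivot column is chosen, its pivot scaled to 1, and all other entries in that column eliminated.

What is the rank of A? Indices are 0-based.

rank = 3

step 1: normalize row 0 (÷1) = (1, 2, -2, 2)
  row 1: subtract -3×row0 = (0, 3, -2, 6)
  row 2: subtract 3×row0 = (0, -3, 3, -5)
step 2: normalize row 1 (÷3) = (0, 1, -2/3, 2)
  row 0: subtract 2×row1 = (1, 0, -2/3, -2)
  row 2: subtract -3×row1 = (0, 0, 1, 1)
step 3: normalize row 2 (÷1) = (0, 0, 1, 1)
  row 0: subtract -2/3×row2 = (1, 0, 0, -4/3)
  row 1: subtract -2/3×row2 = (0, 1, 0, 8/3)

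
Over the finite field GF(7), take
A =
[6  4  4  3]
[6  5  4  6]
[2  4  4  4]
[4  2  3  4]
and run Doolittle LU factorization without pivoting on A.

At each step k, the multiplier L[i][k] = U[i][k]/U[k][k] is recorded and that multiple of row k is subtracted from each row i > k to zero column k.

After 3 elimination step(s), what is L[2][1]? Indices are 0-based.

[col 0] pivot 6
  R1 -= 1*R0 → (0, 1, 0, 3)  (L[1][0] := 1)
  R2 -= 5*R0 → (0, 5, 5, 3)  (L[2][0] := 5)
  R3 -= 3*R0 → (0, 4, 5, 2)  (L[3][0] := 3)
[col 1] pivot 1
  R2 -= 5*R1 → (0, 0, 5, 2)  (L[2][1] := 5)
  R3 -= 4*R1 → (0, 0, 5, 4)  (L[3][1] := 4)
[col 2] pivot 5
  R3 -= 1*R2 → (0, 0, 0, 2)  (L[3][2] := 1)

L[2][1] = 5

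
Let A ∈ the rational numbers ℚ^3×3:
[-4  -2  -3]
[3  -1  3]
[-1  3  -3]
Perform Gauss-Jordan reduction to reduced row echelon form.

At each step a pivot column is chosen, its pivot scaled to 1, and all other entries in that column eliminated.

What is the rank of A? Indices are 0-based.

rank = 3

[1] R0 /= -4  ⇒  (1, 1/2, 3/4)
     R1 -= 3·R0  ⇒  (0, -5/2, 3/4)
     R2 -= -1·R0  ⇒  (0, 7/2, -9/4)
[2] R1 /= -5/2  ⇒  (0, 1, -3/10)
     R0 -= 1/2·R1  ⇒  (1, 0, 9/10)
     R2 -= 7/2·R1  ⇒  (0, 0, -6/5)
[3] R2 /= -6/5  ⇒  (0, 0, 1)
     R0 -= 9/10·R2  ⇒  (1, 0, 0)
     R1 -= -3/10·R2  ⇒  (0, 1, 0)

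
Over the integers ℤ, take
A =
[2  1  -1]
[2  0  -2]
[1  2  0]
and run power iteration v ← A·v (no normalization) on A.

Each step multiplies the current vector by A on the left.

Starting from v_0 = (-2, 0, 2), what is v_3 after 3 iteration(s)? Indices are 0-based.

v_3 = (-22, 8, -34)

v_0 = (-2, 0, 2).
v_1 = A·v_0 = (-6, -8, -2).
v_2 = A·v_1 = (-18, -8, -22).
v_3 = A·v_2 = (-22, 8, -34).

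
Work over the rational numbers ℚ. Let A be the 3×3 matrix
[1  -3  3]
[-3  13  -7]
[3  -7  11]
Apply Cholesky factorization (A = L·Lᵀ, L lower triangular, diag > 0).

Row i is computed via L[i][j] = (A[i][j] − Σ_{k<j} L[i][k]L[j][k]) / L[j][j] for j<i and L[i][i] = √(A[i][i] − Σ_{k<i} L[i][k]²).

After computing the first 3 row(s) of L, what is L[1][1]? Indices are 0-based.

L[1][1] = 2

Step 1: L[0][0] = √(1) = 1.
  L[1][0] = (-3) / L[0][0] = -3.
Step 2: L[1][1] = √(4) = 2.
  L[2][0] = (3) / L[0][0] = 3.
  L[2][1] = (2) / L[1][1] = 1.
Step 3: L[2][2] = √(1) = 1.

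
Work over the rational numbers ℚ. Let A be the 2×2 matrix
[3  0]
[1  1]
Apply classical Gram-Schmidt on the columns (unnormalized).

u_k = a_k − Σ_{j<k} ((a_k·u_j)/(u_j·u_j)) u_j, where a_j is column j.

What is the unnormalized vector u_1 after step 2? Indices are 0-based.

u_1 = (-3/10, 9/10)

Step 1: u_0 = a_0 = (3, 1).
Step 2: u_1 = a_1 − (1/10)·u_0 = (-3/10, 9/10).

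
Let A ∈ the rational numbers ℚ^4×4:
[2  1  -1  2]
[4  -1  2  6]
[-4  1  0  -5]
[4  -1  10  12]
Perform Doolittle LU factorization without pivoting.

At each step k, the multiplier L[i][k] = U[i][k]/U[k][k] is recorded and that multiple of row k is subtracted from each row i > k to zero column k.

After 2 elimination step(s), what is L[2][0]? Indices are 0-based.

L[2][0] = -2

[col 0] pivot 2
  R1 -= 2*R0 → (0, -3, 4, 2)  (L[1][0] := 2)
  R2 -= -2*R0 → (0, 3, -2, -1)  (L[2][0] := -2)
  R3 -= 2*R0 → (0, -3, 12, 8)  (L[3][0] := 2)
[col 1] pivot -3
  R2 -= -1*R1 → (0, 0, 2, 1)  (L[2][1] := -1)
  R3 -= 1*R1 → (0, 0, 8, 6)  (L[3][1] := 1)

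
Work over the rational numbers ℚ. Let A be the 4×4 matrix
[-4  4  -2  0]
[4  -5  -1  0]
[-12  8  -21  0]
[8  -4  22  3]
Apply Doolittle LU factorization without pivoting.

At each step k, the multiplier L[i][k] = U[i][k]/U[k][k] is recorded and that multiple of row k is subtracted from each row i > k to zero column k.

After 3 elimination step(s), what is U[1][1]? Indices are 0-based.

Step 1: pivot at (0,0) is -4.
  row1 ← row1 − (-1)·row0  ⇒  L[1][0]=-1, U row1=(0, -1, -3, 0)
  row2 ← row2 − (3)·row0  ⇒  L[2][0]=3, U row2=(0, -4, -15, 0)
  row3 ← row3 − (-2)·row0  ⇒  L[3][0]=-2, U row3=(0, 4, 18, 3)
Step 2: pivot at (1,1) is -1.
  row2 ← row2 − (4)·row1  ⇒  L[2][1]=4, U row2=(0, 0, -3, 0)
  row3 ← row3 − (-4)·row1  ⇒  L[3][1]=-4, U row3=(0, 0, 6, 3)
Step 3: pivot at (2,2) is -3.
  row3 ← row3 − (-2)·row2  ⇒  L[3][2]=-2, U row3=(0, 0, 0, 3)

U[1][1] = -1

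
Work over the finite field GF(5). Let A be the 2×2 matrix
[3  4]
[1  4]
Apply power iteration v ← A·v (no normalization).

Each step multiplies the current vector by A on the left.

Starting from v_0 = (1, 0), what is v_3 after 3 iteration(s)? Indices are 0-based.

v_3 = (2, 1)

v_0 = (1, 0).
v_1 = A·v_0 = (3, 1).
v_2 = A·v_1 = (3, 2).
v_3 = A·v_2 = (2, 1).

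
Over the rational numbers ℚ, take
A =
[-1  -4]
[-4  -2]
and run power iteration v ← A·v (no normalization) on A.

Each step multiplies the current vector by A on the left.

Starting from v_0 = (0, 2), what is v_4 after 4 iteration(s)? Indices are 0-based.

v_0 = (0, 2).
v_1 = A·v_0 = (-8, -4).
v_2 = A·v_1 = (24, 40).
v_3 = A·v_2 = (-184, -176).
v_4 = A·v_3 = (888, 1088).

v_4 = (888, 1088)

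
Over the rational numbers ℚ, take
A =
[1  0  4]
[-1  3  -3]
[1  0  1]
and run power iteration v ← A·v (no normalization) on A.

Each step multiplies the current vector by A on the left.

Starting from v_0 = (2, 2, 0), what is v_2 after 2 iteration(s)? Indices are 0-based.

v_0 = (2, 2, 0).
v_1 = A·v_0 = (2, 4, 2).
v_2 = A·v_1 = (10, 4, 4).

v_2 = (10, 4, 4)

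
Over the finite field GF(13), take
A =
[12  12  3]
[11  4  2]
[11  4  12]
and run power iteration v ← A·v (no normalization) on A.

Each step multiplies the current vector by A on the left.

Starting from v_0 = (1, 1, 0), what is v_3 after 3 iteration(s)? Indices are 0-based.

v_0 = (1, 1, 0).
v_1 = A·v_0 = (11, 2, 2).
v_2 = A·v_1 = (6, 3, 10).
v_3 = A·v_2 = (8, 7, 3).

v_3 = (8, 7, 3)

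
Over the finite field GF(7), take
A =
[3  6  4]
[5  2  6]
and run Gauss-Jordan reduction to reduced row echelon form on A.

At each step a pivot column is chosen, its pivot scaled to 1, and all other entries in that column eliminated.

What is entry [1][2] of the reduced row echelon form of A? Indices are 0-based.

M[1][2] = 3

[1] R0 /= 3  ⇒  (1, 2, 6)
     R1 -= 5·R0  ⇒  (0, 6, 4)
[2] R1 /= 6  ⇒  (0, 1, 3)
     R0 -= 2·R1  ⇒  (1, 0, 0)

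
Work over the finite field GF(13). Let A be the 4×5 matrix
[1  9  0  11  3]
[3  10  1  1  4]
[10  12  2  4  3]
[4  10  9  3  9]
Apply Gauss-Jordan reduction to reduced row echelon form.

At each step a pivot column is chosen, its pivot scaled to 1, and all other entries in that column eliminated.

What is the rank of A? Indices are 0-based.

pivot(0,0)=1: scale R0 → (1, 9, 0, 11, 3)
  clear (1,0): R1 −= (3)R0 → (0, 9, 1, 7, 8)
  clear (2,0): R2 −= (10)R0 → (0, 0, 2, 11, 12)
  clear (3,0): R3 −= (4)R0 → (0, 0, 9, 11, 10)
pivot(1,1)=9: scale R1 → (0, 1, 3, 8, 11)
  clear (0,1): R0 −= (9)R1 → (1, 0, 12, 4, 8)
pivot(2,2)=2: scale R2 → (0, 0, 1, 12, 6)
  clear (0,2): R0 −= (12)R2 → (1, 0, 0, 3, 1)
  clear (1,2): R1 −= (3)R2 → (0, 1, 0, 11, 6)
  clear (3,2): R3 −= (9)R2 → (0, 0, 0, 7, 8)
pivot(3,3)=7: scale R3 → (0, 0, 0, 1, 3)
  clear (0,3): R0 −= (3)R3 → (1, 0, 0, 0, 5)
  clear (1,3): R1 −= (11)R3 → (0, 1, 0, 0, 12)
  clear (2,3): R2 −= (12)R3 → (0, 0, 1, 0, 9)

rank = 4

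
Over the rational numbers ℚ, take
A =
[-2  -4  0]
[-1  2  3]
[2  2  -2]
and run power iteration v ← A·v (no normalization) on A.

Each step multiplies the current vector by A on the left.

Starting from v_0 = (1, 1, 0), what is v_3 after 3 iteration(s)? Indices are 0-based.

v_3 = (-96, -22, 92)

v_0 = (1, 1, 0).
v_1 = A·v_0 = (-6, 1, 4).
v_2 = A·v_1 = (8, 20, -18).
v_3 = A·v_2 = (-96, -22, 92).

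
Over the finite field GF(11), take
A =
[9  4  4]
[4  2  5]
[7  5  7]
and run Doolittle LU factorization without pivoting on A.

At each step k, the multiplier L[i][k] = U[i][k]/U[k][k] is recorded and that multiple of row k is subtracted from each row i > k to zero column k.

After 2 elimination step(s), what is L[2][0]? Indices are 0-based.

k=0: U[0][0]=9
  eliminate (1,0): mult=9, new row 1: (0, 10, 2); set L[1][0]=9
  eliminate (2,0): mult=2, new row 2: (0, 8, 10); set L[2][0]=2
k=1: U[1][1]=10
  eliminate (2,1): mult=3, new row 2: (0, 0, 4); set L[2][1]=3

L[2][0] = 2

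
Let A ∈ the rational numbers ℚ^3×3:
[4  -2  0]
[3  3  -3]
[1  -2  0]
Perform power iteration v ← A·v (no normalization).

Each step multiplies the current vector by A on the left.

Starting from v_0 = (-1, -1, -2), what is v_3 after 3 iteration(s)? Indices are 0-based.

v_0 = (-1, -1, -2).
v_1 = A·v_0 = (-2, 0, 1).
v_2 = A·v_1 = (-8, -9, -2).
v_3 = A·v_2 = (-14, -45, 10).

v_3 = (-14, -45, 10)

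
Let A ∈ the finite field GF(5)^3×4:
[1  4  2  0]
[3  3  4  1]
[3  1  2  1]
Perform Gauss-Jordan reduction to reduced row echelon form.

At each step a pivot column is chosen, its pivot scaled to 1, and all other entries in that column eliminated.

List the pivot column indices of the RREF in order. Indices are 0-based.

pivot(0,0)=1: scale R0 → (1, 4, 2, 0)
  clear (1,0): R1 −= (3)R0 → (0, 1, 3, 1)
  clear (2,0): R2 −= (3)R0 → (0, 4, 1, 1)
pivot(1,1)=1: scale R1 → (0, 1, 3, 1)
  clear (0,1): R0 −= (4)R1 → (1, 0, 0, 1)
  clear (2,1): R2 −= (4)R1 → (0, 0, 4, 2)
pivot(2,2)=4: scale R2 → (0, 0, 1, 3)
  clear (1,2): R1 −= (3)R2 → (0, 1, 0, 2)

pivot columns: 0, 1, 2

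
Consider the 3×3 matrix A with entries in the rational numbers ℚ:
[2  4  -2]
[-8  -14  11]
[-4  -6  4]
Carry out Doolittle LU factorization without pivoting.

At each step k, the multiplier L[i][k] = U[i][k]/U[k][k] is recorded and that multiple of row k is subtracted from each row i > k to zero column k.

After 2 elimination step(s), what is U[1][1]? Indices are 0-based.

U[1][1] = 2

Step 1: pivot at (0,0) is 2.
  row1 ← row1 − (-4)·row0  ⇒  L[1][0]=-4, U row1=(0, 2, 3)
  row2 ← row2 − (-2)·row0  ⇒  L[2][0]=-2, U row2=(0, 2, 0)
Step 2: pivot at (1,1) is 2.
  row2 ← row2 − (1)·row1  ⇒  L[2][1]=1, U row2=(0, 0, -3)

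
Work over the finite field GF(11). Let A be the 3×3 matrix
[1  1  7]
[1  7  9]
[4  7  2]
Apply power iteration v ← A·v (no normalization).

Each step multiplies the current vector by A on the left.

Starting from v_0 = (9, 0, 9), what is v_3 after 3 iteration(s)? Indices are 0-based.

v_3 = (0, 6, 10)

v_0 = (9, 0, 9).
v_1 = A·v_0 = (6, 2, 10).
v_2 = A·v_1 = (1, 0, 3).
v_3 = A·v_2 = (0, 6, 10).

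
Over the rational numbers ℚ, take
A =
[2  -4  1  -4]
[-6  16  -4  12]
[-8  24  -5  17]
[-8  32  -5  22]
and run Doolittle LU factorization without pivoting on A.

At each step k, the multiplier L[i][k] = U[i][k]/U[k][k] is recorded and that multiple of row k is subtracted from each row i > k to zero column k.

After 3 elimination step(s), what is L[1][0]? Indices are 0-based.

[col 0] pivot 2
  R1 -= -3*R0 → (0, 4, -1, 0)  (L[1][0] := -3)
  R2 -= -4*R0 → (0, 8, -1, 1)  (L[2][0] := -4)
  R3 -= -4*R0 → (0, 16, -1, 6)  (L[3][0] := -4)
[col 1] pivot 4
  R2 -= 2*R1 → (0, 0, 1, 1)  (L[2][1] := 2)
  R3 -= 4*R1 → (0, 0, 3, 6)  (L[3][1] := 4)
[col 2] pivot 1
  R3 -= 3*R2 → (0, 0, 0, 3)  (L[3][2] := 3)

L[1][0] = -3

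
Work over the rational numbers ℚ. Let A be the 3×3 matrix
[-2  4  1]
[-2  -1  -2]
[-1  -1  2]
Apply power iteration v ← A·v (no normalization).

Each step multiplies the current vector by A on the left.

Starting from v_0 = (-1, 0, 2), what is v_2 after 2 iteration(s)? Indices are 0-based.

v_2 = (-11, -16, 8)

v_0 = (-1, 0, 2).
v_1 = A·v_0 = (4, -2, 5).
v_2 = A·v_1 = (-11, -16, 8).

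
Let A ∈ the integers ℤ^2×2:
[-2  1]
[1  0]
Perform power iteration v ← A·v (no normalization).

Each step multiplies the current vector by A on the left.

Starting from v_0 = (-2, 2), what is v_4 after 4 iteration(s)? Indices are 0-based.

v_0 = (-2, 2).
v_1 = A·v_0 = (6, -2).
v_2 = A·v_1 = (-14, 6).
v_3 = A·v_2 = (34, -14).
v_4 = A·v_3 = (-82, 34).

v_4 = (-82, 34)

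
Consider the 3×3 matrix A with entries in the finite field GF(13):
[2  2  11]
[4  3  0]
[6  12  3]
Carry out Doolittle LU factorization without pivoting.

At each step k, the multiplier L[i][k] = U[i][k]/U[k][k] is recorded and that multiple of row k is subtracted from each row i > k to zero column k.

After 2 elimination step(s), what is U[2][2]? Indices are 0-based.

Step 1: pivot at (0,0) is 2.
  row1 ← row1 − (2)·row0  ⇒  L[1][0]=2, U row1=(0, 12, 4)
  row2 ← row2 − (3)·row0  ⇒  L[2][0]=3, U row2=(0, 6, 9)
Step 2: pivot at (1,1) is 12.
  row2 ← row2 − (7)·row1  ⇒  L[2][1]=7, U row2=(0, 0, 7)

U[2][2] = 7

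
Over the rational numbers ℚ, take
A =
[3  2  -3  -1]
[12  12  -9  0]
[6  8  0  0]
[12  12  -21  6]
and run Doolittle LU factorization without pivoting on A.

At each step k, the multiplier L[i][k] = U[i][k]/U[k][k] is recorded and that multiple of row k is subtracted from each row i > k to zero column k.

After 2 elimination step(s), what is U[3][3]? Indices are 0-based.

Step 1: pivot at (0,0) is 3.
  row1 ← row1 − (4)·row0  ⇒  L[1][0]=4, U row1=(0, 4, 3, 4)
  row2 ← row2 − (2)·row0  ⇒  L[2][0]=2, U row2=(0, 4, 6, 2)
  row3 ← row3 − (4)·row0  ⇒  L[3][0]=4, U row3=(0, 4, -9, 10)
Step 2: pivot at (1,1) is 4.
  row2 ← row2 − (1)·row1  ⇒  L[2][1]=1, U row2=(0, 0, 3, -2)
  row3 ← row3 − (1)·row1  ⇒  L[3][1]=1, U row3=(0, 0, -12, 6)

U[3][3] = 6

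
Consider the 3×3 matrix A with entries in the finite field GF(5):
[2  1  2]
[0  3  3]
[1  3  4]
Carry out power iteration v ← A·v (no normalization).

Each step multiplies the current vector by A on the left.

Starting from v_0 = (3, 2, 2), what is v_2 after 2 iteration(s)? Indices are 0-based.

v_2 = (0, 2, 1)

v_0 = (3, 2, 2).
v_1 = A·v_0 = (2, 2, 2).
v_2 = A·v_1 = (0, 2, 1).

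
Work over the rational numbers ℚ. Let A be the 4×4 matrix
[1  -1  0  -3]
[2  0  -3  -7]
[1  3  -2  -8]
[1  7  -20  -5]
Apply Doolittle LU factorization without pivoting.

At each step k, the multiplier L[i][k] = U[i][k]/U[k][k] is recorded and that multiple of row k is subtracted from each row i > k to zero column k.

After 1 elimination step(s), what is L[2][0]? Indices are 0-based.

L[2][0] = 1

[col 0] pivot 1
  R1 -= 2*R0 → (0, 2, -3, -1)  (L[1][0] := 2)
  R2 -= 1*R0 → (0, 4, -2, -5)  (L[2][0] := 1)
  R3 -= 1*R0 → (0, 8, -20, -2)  (L[3][0] := 1)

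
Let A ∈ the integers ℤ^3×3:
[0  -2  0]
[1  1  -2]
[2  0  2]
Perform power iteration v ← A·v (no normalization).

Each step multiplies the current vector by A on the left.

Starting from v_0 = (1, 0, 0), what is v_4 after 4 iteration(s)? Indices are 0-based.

v_0 = (1, 0, 0).
v_1 = A·v_0 = (0, 1, 2).
v_2 = A·v_1 = (-2, -3, 4).
v_3 = A·v_2 = (6, -13, 4).
v_4 = A·v_3 = (26, -15, 20).

v_4 = (26, -15, 20)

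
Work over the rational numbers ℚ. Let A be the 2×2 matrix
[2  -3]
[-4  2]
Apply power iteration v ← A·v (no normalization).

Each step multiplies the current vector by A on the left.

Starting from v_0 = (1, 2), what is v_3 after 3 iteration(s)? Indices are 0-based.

v_0 = (1, 2).
v_1 = A·v_0 = (-4, 0).
v_2 = A·v_1 = (-8, 16).
v_3 = A·v_2 = (-64, 64).

v_3 = (-64, 64)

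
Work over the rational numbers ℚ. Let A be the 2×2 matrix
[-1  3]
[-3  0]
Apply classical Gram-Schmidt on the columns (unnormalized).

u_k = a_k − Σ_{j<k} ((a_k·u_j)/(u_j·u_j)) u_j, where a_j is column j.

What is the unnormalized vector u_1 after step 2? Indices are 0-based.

Step 1: u_0 = a_0 = (-1, -3).
Step 2: u_1 = a_1 − (-3/10)·u_0 = (27/10, -9/10).

u_1 = (27/10, -9/10)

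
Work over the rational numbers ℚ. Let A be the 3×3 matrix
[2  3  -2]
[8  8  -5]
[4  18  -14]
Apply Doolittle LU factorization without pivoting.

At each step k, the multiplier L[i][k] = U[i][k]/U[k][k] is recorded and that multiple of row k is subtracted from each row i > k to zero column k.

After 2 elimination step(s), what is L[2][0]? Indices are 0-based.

L[2][0] = 2

[col 0] pivot 2
  R1 -= 4*R0 → (0, -4, 3)  (L[1][0] := 4)
  R2 -= 2*R0 → (0, 12, -10)  (L[2][0] := 2)
[col 1] pivot -4
  R2 -= -3*R1 → (0, 0, -1)  (L[2][1] := -3)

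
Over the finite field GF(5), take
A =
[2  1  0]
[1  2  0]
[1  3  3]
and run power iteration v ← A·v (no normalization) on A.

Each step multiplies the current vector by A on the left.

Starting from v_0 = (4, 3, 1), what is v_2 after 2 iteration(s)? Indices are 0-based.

v_2 = (2, 1, 4)

v_0 = (4, 3, 1).
v_1 = A·v_0 = (1, 0, 1).
v_2 = A·v_1 = (2, 1, 4).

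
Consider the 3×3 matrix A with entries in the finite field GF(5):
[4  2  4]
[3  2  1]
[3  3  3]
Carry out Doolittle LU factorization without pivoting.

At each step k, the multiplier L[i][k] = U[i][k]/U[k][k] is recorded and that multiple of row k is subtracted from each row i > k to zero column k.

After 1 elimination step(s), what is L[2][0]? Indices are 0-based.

Step 1: pivot at (0,0) is 4.
  row1 ← row1 − (2)·row0  ⇒  L[1][0]=2, U row1=(0, 3, 3)
  row2 ← row2 − (2)·row0  ⇒  L[2][0]=2, U row2=(0, 4, 0)

L[2][0] = 2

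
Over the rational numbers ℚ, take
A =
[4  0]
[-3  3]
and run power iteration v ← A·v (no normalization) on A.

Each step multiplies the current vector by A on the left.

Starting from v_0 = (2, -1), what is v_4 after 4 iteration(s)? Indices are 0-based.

v_0 = (2, -1).
v_1 = A·v_0 = (8, -9).
v_2 = A·v_1 = (32, -51).
v_3 = A·v_2 = (128, -249).
v_4 = A·v_3 = (512, -1131).

v_4 = (512, -1131)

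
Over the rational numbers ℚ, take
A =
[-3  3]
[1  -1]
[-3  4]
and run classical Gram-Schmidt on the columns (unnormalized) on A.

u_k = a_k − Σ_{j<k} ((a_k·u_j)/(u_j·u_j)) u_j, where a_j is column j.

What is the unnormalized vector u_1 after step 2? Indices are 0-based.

Step 1: u_0 = a_0 = (-3, 1, -3).
Step 2: u_1 = a_1 − (-22/19)·u_0 = (-9/19, 3/19, 10/19).

u_1 = (-9/19, 3/19, 10/19)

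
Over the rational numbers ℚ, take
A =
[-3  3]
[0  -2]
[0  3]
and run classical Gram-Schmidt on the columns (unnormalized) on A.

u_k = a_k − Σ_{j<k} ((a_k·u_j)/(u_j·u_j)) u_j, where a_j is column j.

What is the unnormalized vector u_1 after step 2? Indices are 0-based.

Step 1: u_0 = a_0 = (-3, 0, 0).
Step 2: u_1 = a_1 − (-1)·u_0 = (0, -2, 3).

u_1 = (0, -2, 3)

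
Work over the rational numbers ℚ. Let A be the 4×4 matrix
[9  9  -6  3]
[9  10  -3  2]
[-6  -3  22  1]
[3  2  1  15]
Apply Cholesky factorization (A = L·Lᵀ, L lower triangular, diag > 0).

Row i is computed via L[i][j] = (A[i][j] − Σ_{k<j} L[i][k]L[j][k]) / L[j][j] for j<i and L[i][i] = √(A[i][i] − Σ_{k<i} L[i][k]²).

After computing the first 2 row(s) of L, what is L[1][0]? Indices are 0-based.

Step 1: L[0][0] = √(9) = 3.
  L[1][0] = (9) / L[0][0] = 3.
Step 2: L[1][1] = √(1) = 1.

L[1][0] = 3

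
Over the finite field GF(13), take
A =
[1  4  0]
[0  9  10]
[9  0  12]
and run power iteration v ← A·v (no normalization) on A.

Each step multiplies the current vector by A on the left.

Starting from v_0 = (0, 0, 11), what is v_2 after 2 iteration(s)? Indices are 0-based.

v_0 = (0, 0, 11).
v_1 = A·v_0 = (0, 6, 2).
v_2 = A·v_1 = (11, 9, 11).

v_2 = (11, 9, 11)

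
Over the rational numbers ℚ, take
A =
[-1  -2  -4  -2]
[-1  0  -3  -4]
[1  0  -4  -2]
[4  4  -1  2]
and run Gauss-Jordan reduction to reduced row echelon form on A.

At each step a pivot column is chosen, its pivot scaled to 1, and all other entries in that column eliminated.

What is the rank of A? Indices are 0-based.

rank = 4

[1] R0 /= -1  ⇒  (1, 2, 4, 2)
     R1 -= -1·R0  ⇒  (0, 2, 1, -2)
     R2 -= 1·R0  ⇒  (0, -2, -8, -4)
     R3 -= 4·R0  ⇒  (0, -4, -17, -6)
[2] R1 /= 2  ⇒  (0, 1, 1/2, -1)
     R0 -= 2·R1  ⇒  (1, 0, 3, 4)
     R2 -= -2·R1  ⇒  (0, 0, -7, -6)
     R3 -= -4·R1  ⇒  (0, 0, -15, -10)
[3] R2 /= -7  ⇒  (0, 0, 1, 6/7)
     R0 -= 3·R2  ⇒  (1, 0, 0, 10/7)
     R1 -= 1/2·R2  ⇒  (0, 1, 0, -10/7)
     R3 -= -15·R2  ⇒  (0, 0, 0, 20/7)
[4] R3 /= 20/7  ⇒  (0, 0, 0, 1)
     R0 -= 10/7·R3  ⇒  (1, 0, 0, 0)
     R1 -= -10/7·R3  ⇒  (0, 1, 0, 0)
     R2 -= 6/7·R3  ⇒  (0, 0, 1, 0)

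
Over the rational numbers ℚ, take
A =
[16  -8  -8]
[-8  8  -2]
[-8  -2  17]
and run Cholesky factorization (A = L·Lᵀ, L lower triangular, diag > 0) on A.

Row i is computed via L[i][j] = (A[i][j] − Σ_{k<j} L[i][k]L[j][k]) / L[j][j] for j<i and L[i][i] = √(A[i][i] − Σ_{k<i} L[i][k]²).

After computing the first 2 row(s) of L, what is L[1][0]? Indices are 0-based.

Step 1: L[0][0] = √(16) = 4.
  L[1][0] = (-8) / L[0][0] = -2.
Step 2: L[1][1] = √(4) = 2.

L[1][0] = -2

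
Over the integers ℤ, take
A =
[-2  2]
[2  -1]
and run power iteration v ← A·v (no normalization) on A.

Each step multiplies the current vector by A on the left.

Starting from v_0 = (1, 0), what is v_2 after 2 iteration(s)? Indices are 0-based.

v_0 = (1, 0).
v_1 = A·v_0 = (-2, 2).
v_2 = A·v_1 = (8, -6).

v_2 = (8, -6)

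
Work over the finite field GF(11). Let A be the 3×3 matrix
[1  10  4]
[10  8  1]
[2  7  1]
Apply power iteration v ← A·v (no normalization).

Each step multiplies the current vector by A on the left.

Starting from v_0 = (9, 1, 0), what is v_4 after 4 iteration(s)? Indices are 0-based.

v_0 = (9, 1, 0).
v_1 = A·v_0 = (8, 10, 3).
v_2 = A·v_1 = (10, 9, 1).
v_3 = A·v_2 = (5, 8, 7).
v_4 = A·v_3 = (3, 0, 7).

v_4 = (3, 0, 7)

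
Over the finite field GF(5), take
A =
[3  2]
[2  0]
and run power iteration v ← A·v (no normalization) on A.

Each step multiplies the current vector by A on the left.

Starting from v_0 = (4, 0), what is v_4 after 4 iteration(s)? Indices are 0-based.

v_4 = (0, 3)

v_0 = (4, 0).
v_1 = A·v_0 = (2, 3).
v_2 = A·v_1 = (2, 4).
v_3 = A·v_2 = (4, 4).
v_4 = A·v_3 = (0, 3).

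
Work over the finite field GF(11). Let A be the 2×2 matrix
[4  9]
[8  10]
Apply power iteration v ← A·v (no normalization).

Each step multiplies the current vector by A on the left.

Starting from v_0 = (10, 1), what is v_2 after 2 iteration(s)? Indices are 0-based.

v_0 = (10, 1).
v_1 = A·v_0 = (5, 2).
v_2 = A·v_1 = (5, 5).

v_2 = (5, 5)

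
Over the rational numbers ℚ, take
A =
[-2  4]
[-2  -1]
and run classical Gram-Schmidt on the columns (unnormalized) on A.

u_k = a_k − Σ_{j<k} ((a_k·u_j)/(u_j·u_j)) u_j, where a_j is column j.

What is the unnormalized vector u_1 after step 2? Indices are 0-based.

u_1 = (5/2, -5/2)

Step 1: u_0 = a_0 = (-2, -2).
Step 2: u_1 = a_1 − (-3/4)·u_0 = (5/2, -5/2).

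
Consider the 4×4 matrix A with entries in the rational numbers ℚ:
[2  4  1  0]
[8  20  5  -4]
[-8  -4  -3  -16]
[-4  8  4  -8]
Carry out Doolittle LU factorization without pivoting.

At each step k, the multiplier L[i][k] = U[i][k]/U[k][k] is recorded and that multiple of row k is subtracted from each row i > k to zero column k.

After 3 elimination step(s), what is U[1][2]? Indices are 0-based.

U[1][2] = 1

[col 0] pivot 2
  R1 -= 4*R0 → (0, 4, 1, -4)  (L[1][0] := 4)
  R2 -= -4*R0 → (0, 12, 1, -16)  (L[2][0] := -4)
  R3 -= -2*R0 → (0, 16, 6, -8)  (L[3][0] := -2)
[col 1] pivot 4
  R2 -= 3*R1 → (0, 0, -2, -4)  (L[2][1] := 3)
  R3 -= 4*R1 → (0, 0, 2, 8)  (L[3][1] := 4)
[col 2] pivot -2
  R3 -= -1*R2 → (0, 0, 0, 4)  (L[3][2] := -1)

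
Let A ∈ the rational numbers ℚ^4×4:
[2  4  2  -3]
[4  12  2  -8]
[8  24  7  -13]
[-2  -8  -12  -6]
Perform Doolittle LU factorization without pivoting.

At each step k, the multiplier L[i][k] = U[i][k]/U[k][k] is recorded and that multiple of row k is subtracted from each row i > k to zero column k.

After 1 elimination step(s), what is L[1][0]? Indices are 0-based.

L[1][0] = 2

[col 0] pivot 2
  R1 -= 2*R0 → (0, 4, -2, -2)  (L[1][0] := 2)
  R2 -= 4*R0 → (0, 8, -1, -1)  (L[2][0] := 4)
  R3 -= -1*R0 → (0, -4, -10, -9)  (L[3][0] := -1)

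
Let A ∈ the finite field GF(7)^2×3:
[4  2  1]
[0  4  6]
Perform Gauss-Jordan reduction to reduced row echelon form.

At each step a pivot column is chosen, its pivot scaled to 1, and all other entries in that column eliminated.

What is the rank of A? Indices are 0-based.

[1] R0 /= 4  ⇒  (1, 4, 2)
[2] R1 /= 4  ⇒  (0, 1, 5)
     R0 -= 4·R1  ⇒  (1, 0, 3)

rank = 2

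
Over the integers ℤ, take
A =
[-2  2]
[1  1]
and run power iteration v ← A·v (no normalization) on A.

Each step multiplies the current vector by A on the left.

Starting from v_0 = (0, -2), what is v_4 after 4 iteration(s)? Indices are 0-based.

v_0 = (0, -2).
v_1 = A·v_0 = (-4, -2).
v_2 = A·v_1 = (4, -6).
v_3 = A·v_2 = (-20, -2).
v_4 = A·v_3 = (36, -22).

v_4 = (36, -22)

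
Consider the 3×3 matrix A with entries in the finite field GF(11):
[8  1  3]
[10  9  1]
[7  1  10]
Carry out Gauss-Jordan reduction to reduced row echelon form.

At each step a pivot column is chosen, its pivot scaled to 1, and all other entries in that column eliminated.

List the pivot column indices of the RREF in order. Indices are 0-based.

[1] R0 /= 8  ⇒  (1, 7, 10)
     R1 -= 10·R0  ⇒  (0, 5, 0)
     R2 -= 7·R0  ⇒  (0, 7, 6)
[2] R1 /= 5  ⇒  (0, 1, 0)
     R0 -= 7·R1  ⇒  (1, 0, 10)
     R2 -= 7·R1  ⇒  (0, 0, 6)
[3] R2 /= 6  ⇒  (0, 0, 1)
     R0 -= 10·R2  ⇒  (1, 0, 0)

pivot columns: 0, 1, 2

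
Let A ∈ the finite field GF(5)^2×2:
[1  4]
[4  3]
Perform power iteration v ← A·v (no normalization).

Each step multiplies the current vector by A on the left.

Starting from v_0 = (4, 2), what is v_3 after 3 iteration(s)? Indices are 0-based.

v_0 = (4, 2).
v_1 = A·v_0 = (2, 2).
v_2 = A·v_1 = (0, 4).
v_3 = A·v_2 = (1, 2).

v_3 = (1, 2)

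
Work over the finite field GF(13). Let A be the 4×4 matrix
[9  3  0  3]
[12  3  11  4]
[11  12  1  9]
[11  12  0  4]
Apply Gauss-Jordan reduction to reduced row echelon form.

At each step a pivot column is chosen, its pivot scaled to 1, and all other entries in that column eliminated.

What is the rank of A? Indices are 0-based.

rank = 4

[1] R0 /= 9  ⇒  (1, 9, 0, 9)
     R1 -= 12·R0  ⇒  (0, 12, 11, 0)
     R2 -= 11·R0  ⇒  (0, 4, 1, 1)
     R3 -= 11·R0  ⇒  (0, 4, 0, 9)
[2] R1 /= 12  ⇒  (0, 1, 2, 0)
     R0 -= 9·R1  ⇒  (1, 0, 8, 9)
     R2 -= 4·R1  ⇒  (0, 0, 6, 1)
     R3 -= 4·R1  ⇒  (0, 0, 5, 9)
[3] R2 /= 6  ⇒  (0, 0, 1, 11)
     R0 -= 8·R2  ⇒  (1, 0, 0, 12)
     R1 -= 2·R2  ⇒  (0, 1, 0, 4)
     R3 -= 5·R2  ⇒  (0, 0, 0, 6)
[4] R3 /= 6  ⇒  (0, 0, 0, 1)
     R0 -= 12·R3  ⇒  (1, 0, 0, 0)
     R1 -= 4·R3  ⇒  (0, 1, 0, 0)
     R2 -= 11·R3  ⇒  (0, 0, 1, 0)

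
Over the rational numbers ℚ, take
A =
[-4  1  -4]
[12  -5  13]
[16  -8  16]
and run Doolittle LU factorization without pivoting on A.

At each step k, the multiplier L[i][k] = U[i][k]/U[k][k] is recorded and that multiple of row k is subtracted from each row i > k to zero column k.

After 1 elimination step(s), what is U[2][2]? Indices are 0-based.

k=0: U[0][0]=-4
  eliminate (1,0): mult=-3, new row 1: (0, -2, 1); set L[1][0]=-3
  eliminate (2,0): mult=-4, new row 2: (0, -4, 0); set L[2][0]=-4

U[2][2] = 0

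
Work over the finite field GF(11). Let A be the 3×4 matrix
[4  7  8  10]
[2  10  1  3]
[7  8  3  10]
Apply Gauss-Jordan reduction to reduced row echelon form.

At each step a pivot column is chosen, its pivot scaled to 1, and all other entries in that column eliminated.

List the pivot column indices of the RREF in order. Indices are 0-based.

pivot columns: 0, 1, 2

[1] R0 /= 4  ⇒  (1, 10, 2, 8)
     R1 -= 2·R0  ⇒  (0, 1, 8, 9)
     R2 -= 7·R0  ⇒  (0, 4, 0, 9)
[2] R1 /= 1  ⇒  (0, 1, 8, 9)
     R0 -= 10·R1  ⇒  (1, 0, 10, 6)
     R2 -= 4·R1  ⇒  (0, 0, 1, 6)
[3] R2 /= 1  ⇒  (0, 0, 1, 6)
     R0 -= 10·R2  ⇒  (1, 0, 0, 1)
     R1 -= 8·R2  ⇒  (0, 1, 0, 5)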